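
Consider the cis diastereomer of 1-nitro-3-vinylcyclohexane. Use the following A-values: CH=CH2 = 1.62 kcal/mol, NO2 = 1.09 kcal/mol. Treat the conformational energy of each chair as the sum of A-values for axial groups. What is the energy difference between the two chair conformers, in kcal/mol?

2.71 kcal/mol

C1 and C3 have the same parity, so for the cis isomer the two substituents are e,e in one chair and a,a in the other.
Chair I (vinyl axial, nitro axial): E = 2.71 kcal/mol.
Chair II (vinyl equatorial, nitro equatorial): E = 0.00 kcal/mol.
ΔE = 2.71 − 0.00 = 2.71 kcal/mol; chair II is more stable.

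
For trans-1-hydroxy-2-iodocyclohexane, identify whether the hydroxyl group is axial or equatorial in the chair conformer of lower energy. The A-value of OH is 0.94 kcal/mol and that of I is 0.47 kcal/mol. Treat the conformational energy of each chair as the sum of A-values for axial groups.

equatorial

C1 and C2 have opposite parity, so for the trans isomer the two substituents are e,e in one chair and a,a in the other.
Chair I (hydroxyl axial, iodo axial): E = 1.41 kcal/mol.
Chair II (hydroxyl equatorial, iodo equatorial): E = 0.00 kcal/mol.
Chair II is the more stable (lower-energy) conformer, and in that chair the hydroxyl group is equatorial.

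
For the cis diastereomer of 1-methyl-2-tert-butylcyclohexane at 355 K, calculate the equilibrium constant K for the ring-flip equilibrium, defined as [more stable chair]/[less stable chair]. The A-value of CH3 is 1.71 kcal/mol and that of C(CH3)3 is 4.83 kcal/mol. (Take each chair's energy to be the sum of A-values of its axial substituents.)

C1 and C2 have opposite parity, so for the cis isomer the two substituents are one axial and one equatorial in each chair.
Chair I (methyl axial, tert-butyl equatorial): E = 1.71 kcal/mol; chair II (methyl equatorial, tert-butyl axial): E = 4.83 kcal/mol.
ΔG = 3.12 kcal/mol between the two chairs.
K = exp(ΔG/RT) with R = 1.987×10⁻³ kcal mol⁻¹ K⁻¹ and T = 355 K gives K ≈ 83.4.

K ≈ 83.4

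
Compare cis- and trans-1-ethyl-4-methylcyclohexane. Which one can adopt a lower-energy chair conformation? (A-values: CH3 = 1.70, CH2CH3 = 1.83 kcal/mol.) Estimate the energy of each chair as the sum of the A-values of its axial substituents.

At 1,4 positions (parity opposite): cis → (a,e or e,a); trans → (e,e or a,a).
Best chair for cis: E = 1.70 kcal/mol; best chair for trans: E = 0.00 kcal/mol.
The trans isomer is lower by 1.70 kcal/mol.

trans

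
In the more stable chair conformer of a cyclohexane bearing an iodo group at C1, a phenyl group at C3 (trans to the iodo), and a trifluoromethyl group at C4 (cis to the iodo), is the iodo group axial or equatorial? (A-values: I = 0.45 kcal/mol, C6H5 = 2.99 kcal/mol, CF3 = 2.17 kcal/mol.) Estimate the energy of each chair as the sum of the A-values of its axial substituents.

axial

Chair I (iodo axial, phenyl equatorial, trifluoromethyl equatorial): E = 0.45 kcal/mol.
Chair II (iodo equatorial, phenyl axial, trifluoromethyl axial): E = 5.16 kcal/mol.
Chair I is the more stable (lower-energy) conformer, and in that chair the iodo group is axial.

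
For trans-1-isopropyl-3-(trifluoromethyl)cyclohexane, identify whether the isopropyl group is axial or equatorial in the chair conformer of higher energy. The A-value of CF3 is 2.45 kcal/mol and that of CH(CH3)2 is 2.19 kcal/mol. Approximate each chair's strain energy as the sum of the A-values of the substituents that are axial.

C1 and C3 have the same parity, so for the trans isomer the two substituents are one axial and one equatorial in each chair.
Chair I (trifluoromethyl axial, isopropyl equatorial): E = 2.45 kcal/mol.
Chair II (trifluoromethyl equatorial, isopropyl axial): E = 2.19 kcal/mol.
Chair I is the less stable (higher-energy) conformer, and in that chair the isopropyl group is equatorial.

equatorial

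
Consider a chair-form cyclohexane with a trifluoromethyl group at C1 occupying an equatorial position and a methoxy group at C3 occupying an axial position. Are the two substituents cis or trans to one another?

C1 and C3 have the same parity, so their axial bonds point in the same direction.
With same-parity carbons, two substituents on the same face are both axial or both equatorial; opposite faces give one of each.
Here the groups are equatorial/axial → opposite face → trans.

trans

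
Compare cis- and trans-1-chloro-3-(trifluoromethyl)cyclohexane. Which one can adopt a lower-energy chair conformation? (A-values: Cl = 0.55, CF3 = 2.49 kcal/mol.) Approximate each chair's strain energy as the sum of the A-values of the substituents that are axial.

cis

At 1,3 positions (parity same): cis → (e,e or a,a); trans → (a,e or e,a).
Best chair for cis: E = 0.00 kcal/mol; best chair for trans: E = 0.55 kcal/mol.
The cis isomer is lower by 0.55 kcal/mol.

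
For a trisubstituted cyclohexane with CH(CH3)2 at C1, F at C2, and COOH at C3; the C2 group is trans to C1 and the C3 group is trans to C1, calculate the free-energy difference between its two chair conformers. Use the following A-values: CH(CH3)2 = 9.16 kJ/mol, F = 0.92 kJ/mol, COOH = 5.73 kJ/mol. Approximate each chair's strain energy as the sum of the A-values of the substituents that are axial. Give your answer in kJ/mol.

4.35 kJ/mol

Chair I (isopropyl axial, fluoro axial, carboxyl equatorial): E = 10.08 kJ/mol.
Chair II (isopropyl equatorial, fluoro equatorial, carboxyl axial): E = 5.73 kJ/mol.
ΔE = 10.08 − 5.73 = 4.35 kJ/mol; chair II is more stable.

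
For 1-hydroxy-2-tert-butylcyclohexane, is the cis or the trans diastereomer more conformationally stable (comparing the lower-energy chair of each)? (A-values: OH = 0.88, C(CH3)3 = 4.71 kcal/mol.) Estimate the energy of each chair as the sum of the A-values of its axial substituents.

At 1,2 positions (parity opposite): cis → (a,e or e,a); trans → (e,e or a,a).
Best chair for cis: E = 0.88 kcal/mol; best chair for trans: E = 0.00 kcal/mol.
The trans isomer is lower by 0.88 kcal/mol.

trans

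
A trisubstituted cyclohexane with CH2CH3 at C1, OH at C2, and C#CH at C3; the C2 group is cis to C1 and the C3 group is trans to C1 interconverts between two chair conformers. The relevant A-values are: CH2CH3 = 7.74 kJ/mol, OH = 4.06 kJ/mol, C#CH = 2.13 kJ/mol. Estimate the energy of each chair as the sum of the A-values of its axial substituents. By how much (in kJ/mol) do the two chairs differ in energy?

1.55 kJ/mol

Chair I (ethyl axial, hydroxyl equatorial, ethynyl equatorial): E = 7.74 kJ/mol.
Chair II (ethyl equatorial, hydroxyl axial, ethynyl axial): E = 6.19 kJ/mol.
ΔE = 7.74 − 6.19 = 1.55 kJ/mol; chair II is more stable.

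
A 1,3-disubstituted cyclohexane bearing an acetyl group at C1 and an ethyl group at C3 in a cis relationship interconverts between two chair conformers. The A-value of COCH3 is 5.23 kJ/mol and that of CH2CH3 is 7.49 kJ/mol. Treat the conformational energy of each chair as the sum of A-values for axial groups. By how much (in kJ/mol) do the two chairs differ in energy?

C1 and C3 have the same parity, so for the cis isomer the two substituents are e,e in one chair and a,a in the other.
Chair I (acetyl axial, ethyl axial): E = 12.72 kJ/mol.
Chair II (acetyl equatorial, ethyl equatorial): E = 0.00 kJ/mol.
ΔE = 12.72 − 0.00 = 12.72 kJ/mol; chair II is more stable.

12.72 kJ/mol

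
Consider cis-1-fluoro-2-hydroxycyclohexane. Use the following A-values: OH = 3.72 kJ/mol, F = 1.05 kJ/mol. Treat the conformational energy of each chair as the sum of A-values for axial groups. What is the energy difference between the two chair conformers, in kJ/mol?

C1 and C2 have opposite parity, so for the cis isomer the two substituents are one axial and one equatorial in each chair.
Chair I (hydroxyl axial, fluoro equatorial): E = 3.72 kJ/mol.
Chair II (hydroxyl equatorial, fluoro axial): E = 1.05 kJ/mol.
ΔE = 3.72 − 1.05 = 2.67 kJ/mol; chair II is more stable.

2.67 kJ/mol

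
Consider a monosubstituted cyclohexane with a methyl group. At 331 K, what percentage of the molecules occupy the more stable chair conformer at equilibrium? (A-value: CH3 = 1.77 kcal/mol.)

93.7%

One chair has the methyl group axial (E = 1.77 kcal/mol) and the other has it equatorial (E = 0).
ΔG = 1.77 kcal/mol between the two chairs.
K = exp(ΔG/RT) with R = 1.987×10⁻³ kcal mol⁻¹ K⁻¹ and T = 331 K gives K ≈ 14.7.
Fraction in the lower-energy chair = K/(K+1) = 93.7%.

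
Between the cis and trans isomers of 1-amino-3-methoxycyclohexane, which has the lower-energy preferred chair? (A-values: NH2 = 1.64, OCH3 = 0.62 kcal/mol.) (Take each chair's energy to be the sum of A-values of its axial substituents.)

cis

At 1,3 positions (parity same): cis → (e,e or a,a); trans → (a,e or e,a).
Best chair for cis: E = 0.00 kcal/mol; best chair for trans: E = 0.62 kcal/mol.
The cis isomer is lower by 0.62 kcal/mol.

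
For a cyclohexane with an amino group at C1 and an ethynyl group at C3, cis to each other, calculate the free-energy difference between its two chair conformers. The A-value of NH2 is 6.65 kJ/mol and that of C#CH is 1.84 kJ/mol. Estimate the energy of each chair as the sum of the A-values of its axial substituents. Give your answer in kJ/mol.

8.49 kJ/mol

C1 and C3 have the same parity, so for the cis isomer the two substituents are e,e in one chair and a,a in the other.
Chair I (amino axial, ethynyl axial): E = 8.49 kJ/mol.
Chair II (amino equatorial, ethynyl equatorial): E = 0.00 kJ/mol.
ΔE = 8.49 − 0.00 = 8.49 kJ/mol; chair II is more stable.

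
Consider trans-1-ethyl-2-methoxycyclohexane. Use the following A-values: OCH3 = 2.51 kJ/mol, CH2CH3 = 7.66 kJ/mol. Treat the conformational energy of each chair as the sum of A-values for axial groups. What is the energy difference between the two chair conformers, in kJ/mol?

10.17 kJ/mol

C1 and C2 have opposite parity, so for the trans isomer the two substituents are e,e in one chair and a,a in the other.
Chair I (methoxy axial, ethyl axial): E = 10.17 kJ/mol.
Chair II (methoxy equatorial, ethyl equatorial): E = 0.00 kJ/mol.
ΔE = 10.17 − 0.00 = 10.17 kJ/mol; chair II is more stable.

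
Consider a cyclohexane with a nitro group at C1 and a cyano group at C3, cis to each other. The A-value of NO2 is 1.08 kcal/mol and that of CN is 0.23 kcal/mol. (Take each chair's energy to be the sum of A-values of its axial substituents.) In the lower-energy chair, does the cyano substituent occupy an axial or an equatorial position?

C1 and C3 have the same parity, so for the cis isomer the two substituents are e,e in one chair and a,a in the other.
Chair I (nitro axial, cyano axial): E = 1.31 kcal/mol.
Chair II (nitro equatorial, cyano equatorial): E = 0.00 kcal/mol.
Chair II is the more stable (lower-energy) conformer, and in that chair the cyano group is equatorial.

equatorial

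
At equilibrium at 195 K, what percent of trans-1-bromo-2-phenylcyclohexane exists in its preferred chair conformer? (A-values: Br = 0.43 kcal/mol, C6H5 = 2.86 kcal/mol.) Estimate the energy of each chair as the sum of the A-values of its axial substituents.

C1 and C2 have opposite parity, so for the trans isomer the two substituents are e,e in one chair and a,a in the other.
Chair I (bromo axial, phenyl axial): E = 3.29 kcal/mol; chair II (bromo equatorial, phenyl equatorial): E = 0.00 kcal/mol.
ΔG = 3.29 kcal/mol between the two chairs.
K = exp(ΔG/RT) with R = 1.987×10⁻³ kcal mol⁻¹ K⁻¹ and T = 195 K gives K ≈ 4.87e+03.
Fraction in the lower-energy chair = K/(K+1) = 100.0%.

100.0%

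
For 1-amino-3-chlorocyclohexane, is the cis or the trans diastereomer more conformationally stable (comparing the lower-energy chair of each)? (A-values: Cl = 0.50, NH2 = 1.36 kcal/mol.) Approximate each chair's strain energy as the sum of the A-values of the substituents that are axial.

At 1,3 positions (parity same): cis → (e,e or a,a); trans → (a,e or e,a).
Best chair for cis: E = 0.00 kcal/mol; best chair for trans: E = 0.50 kcal/mol.
The cis isomer is lower by 0.50 kcal/mol.

cis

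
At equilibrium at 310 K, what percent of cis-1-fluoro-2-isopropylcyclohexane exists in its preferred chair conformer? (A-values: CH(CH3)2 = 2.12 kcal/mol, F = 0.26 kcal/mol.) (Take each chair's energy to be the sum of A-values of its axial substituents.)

C1 and C2 have opposite parity, so for the cis isomer the two substituents are one axial and one equatorial in each chair.
Chair I (isopropyl axial, fluoro equatorial): E = 2.12 kcal/mol; chair II (isopropyl equatorial, fluoro axial): E = 0.26 kcal/mol.
ΔG = 1.86 kcal/mol between the two chairs.
K = exp(ΔG/RT) with R = 1.987×10⁻³ kcal mol⁻¹ K⁻¹ and T = 310 K gives K ≈ 20.5.
Fraction in the lower-energy chair = K/(K+1) = 95.3%.

95.3%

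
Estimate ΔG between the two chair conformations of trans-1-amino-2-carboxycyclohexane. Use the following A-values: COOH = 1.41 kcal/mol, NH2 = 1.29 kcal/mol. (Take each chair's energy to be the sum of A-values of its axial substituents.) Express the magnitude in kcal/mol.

C1 and C2 have opposite parity, so for the trans isomer the two substituents are e,e in one chair and a,a in the other.
Chair I (carboxyl axial, amino axial): E = 2.70 kcal/mol.
Chair II (carboxyl equatorial, amino equatorial): E = 0.00 kcal/mol.
ΔE = 2.70 − 0.00 = 2.70 kcal/mol; chair II is more stable.

2.70 kcal/mol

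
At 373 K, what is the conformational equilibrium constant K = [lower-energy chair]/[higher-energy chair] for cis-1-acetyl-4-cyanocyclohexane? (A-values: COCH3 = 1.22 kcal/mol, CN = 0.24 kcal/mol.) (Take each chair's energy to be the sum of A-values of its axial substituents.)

K ≈ 3.75

C1 and C4 have opposite parity, so for the cis isomer the two substituents are one axial and one equatorial in each chair.
Chair I (acetyl axial, cyano equatorial): E = 1.22 kcal/mol; chair II (acetyl equatorial, cyano axial): E = 0.24 kcal/mol.
ΔG = 0.98 kcal/mol between the two chairs.
K = exp(ΔG/RT) with R = 1.987×10⁻³ kcal mol⁻¹ K⁻¹ and T = 373 K gives K ≈ 3.75.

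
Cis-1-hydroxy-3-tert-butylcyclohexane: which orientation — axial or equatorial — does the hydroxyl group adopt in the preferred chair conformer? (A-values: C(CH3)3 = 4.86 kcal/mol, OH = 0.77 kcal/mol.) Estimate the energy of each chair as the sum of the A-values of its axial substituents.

C1 and C3 have the same parity, so for the cis isomer the two substituents are e,e in one chair and a,a in the other.
Chair I (tert-butyl axial, hydroxyl axial): E = 5.63 kcal/mol.
Chair II (tert-butyl equatorial, hydroxyl equatorial): E = 0.00 kcal/mol.
Chair II is the more stable (lower-energy) conformer, and in that chair the hydroxyl group is equatorial.

equatorial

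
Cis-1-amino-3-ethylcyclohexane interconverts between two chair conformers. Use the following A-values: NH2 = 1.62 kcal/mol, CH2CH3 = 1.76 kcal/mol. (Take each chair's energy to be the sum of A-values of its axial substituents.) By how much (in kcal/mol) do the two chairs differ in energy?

3.38 kcal/mol

C1 and C3 have the same parity, so for the cis isomer the two substituents are e,e in one chair and a,a in the other.
Chair I (amino axial, ethyl axial): E = 3.38 kcal/mol.
Chair II (amino equatorial, ethyl equatorial): E = 0.00 kcal/mol.
ΔE = 3.38 − 0.00 = 3.38 kcal/mol; chair II is more stable.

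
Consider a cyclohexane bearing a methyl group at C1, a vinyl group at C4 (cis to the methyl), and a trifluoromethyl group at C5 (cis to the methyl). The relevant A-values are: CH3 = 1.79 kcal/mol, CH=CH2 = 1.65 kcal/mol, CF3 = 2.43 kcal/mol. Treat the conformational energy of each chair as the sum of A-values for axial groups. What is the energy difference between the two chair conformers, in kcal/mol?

Chair I (methyl axial, vinyl equatorial, trifluoromethyl axial): E = 4.22 kcal/mol.
Chair II (methyl equatorial, vinyl axial, trifluoromethyl equatorial): E = 1.65 kcal/mol.
ΔE = 4.22 − 1.65 = 2.57 kcal/mol; chair II is more stable.

2.57 kcal/mol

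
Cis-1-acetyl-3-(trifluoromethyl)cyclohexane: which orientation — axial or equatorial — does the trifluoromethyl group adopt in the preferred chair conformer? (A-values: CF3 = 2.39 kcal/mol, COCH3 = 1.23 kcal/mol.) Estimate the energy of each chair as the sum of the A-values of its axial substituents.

C1 and C3 have the same parity, so for the cis isomer the two substituents are e,e in one chair and a,a in the other.
Chair I (trifluoromethyl axial, acetyl axial): E = 3.62 kcal/mol.
Chair II (trifluoromethyl equatorial, acetyl equatorial): E = 0.00 kcal/mol.
Chair II is the more stable (lower-energy) conformer, and in that chair the trifluoromethyl group is equatorial.

equatorial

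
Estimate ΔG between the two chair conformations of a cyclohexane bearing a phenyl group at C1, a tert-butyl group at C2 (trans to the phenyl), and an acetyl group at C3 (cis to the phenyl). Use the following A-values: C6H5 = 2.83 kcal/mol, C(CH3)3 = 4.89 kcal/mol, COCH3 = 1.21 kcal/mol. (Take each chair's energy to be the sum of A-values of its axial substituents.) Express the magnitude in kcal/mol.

Chair I (phenyl axial, tert-butyl axial, acetyl axial): E = 8.93 kcal/mol.
Chair II (phenyl equatorial, tert-butyl equatorial, acetyl equatorial): E = 0.00 kcal/mol.
ΔE = 8.93 − 0.00 = 8.93 kcal/mol; chair II is more stable.

8.93 kcal/mol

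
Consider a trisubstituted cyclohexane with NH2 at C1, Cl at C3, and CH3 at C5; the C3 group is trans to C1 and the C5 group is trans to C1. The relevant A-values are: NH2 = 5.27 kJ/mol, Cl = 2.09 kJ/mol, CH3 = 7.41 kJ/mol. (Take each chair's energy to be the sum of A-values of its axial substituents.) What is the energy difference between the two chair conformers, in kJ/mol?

Chair I (amino axial, chloro equatorial, methyl equatorial): E = 5.27 kJ/mol.
Chair II (amino equatorial, chloro axial, methyl axial): E = 9.50 kJ/mol.
ΔE = 9.50 − 5.27 = 4.23 kJ/mol; chair I is more stable.

4.23 kJ/mol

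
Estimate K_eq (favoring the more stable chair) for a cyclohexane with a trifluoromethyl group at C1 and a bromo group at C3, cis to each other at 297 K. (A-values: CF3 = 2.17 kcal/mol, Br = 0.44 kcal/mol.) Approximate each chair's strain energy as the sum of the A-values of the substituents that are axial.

C1 and C3 have the same parity, so for the cis isomer the two substituents are e,e in one chair and a,a in the other.
Chair I (trifluoromethyl axial, bromo axial): E = 2.61 kcal/mol; chair II (trifluoromethyl equatorial, bromo equatorial): E = 0.00 kcal/mol.
ΔG = 2.61 kcal/mol between the two chairs.
K = exp(ΔG/RT) with R = 1.987×10⁻³ kcal mol⁻¹ K⁻¹ and T = 297 K gives K ≈ 83.3.

K ≈ 83.3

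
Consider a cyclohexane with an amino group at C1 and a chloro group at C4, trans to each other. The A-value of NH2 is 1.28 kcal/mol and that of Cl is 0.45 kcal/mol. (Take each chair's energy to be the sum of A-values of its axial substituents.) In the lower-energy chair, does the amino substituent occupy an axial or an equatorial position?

equatorial

C1 and C4 have opposite parity, so for the trans isomer the two substituents are e,e in one chair and a,a in the other.
Chair I (amino axial, chloro axial): E = 1.73 kcal/mol.
Chair II (amino equatorial, chloro equatorial): E = 0.00 kcal/mol.
Chair II is the more stable (lower-energy) conformer, and in that chair the amino group is equatorial.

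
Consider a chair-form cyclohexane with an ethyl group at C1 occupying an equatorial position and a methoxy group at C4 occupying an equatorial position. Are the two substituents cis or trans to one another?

trans

C1 and C4 have opposite parity, so their axial bonds point in opposite directions.
With opposite-parity carbons, two substituents on the same face are one axial and one equatorial; opposite faces give both axial or both equatorial.
Here the groups are equatorial/equatorial → opposite face → trans.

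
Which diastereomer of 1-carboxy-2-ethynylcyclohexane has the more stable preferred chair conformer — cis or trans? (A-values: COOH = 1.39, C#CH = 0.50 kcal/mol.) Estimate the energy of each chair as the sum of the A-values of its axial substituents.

trans

At 1,2 positions (parity opposite): cis → (a,e or e,a); trans → (e,e or a,a).
Best chair for cis: E = 0.50 kcal/mol; best chair for trans: E = 0.00 kcal/mol.
The trans isomer is lower by 0.50 kcal/mol.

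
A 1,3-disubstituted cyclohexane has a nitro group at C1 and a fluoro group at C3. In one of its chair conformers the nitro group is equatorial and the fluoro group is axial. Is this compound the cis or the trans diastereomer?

trans

C1 and C3 have the same parity, so their axial bonds point in the same direction.
With same-parity carbons, two substituents on the same face are both axial or both equatorial; opposite faces give one of each.
Here the groups are equatorial/axial → opposite face → trans.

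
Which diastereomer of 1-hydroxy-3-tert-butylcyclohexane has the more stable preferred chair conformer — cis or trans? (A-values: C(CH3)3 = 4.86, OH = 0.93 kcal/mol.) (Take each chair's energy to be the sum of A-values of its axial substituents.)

At 1,3 positions (parity same): cis → (e,e or a,a); trans → (a,e or e,a).
Best chair for cis: E = 0.00 kcal/mol; best chair for trans: E = 0.93 kcal/mol.
The cis isomer is lower by 0.93 kcal/mol.

cis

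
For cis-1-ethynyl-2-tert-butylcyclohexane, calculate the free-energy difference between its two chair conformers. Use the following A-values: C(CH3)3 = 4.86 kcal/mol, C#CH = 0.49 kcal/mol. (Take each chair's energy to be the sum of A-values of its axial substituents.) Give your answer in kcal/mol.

C1 and C2 have opposite parity, so for the cis isomer the two substituents are one axial and one equatorial in each chair.
Chair I (tert-butyl axial, ethynyl equatorial): E = 4.86 kcal/mol.
Chair II (tert-butyl equatorial, ethynyl axial): E = 0.49 kcal/mol.
ΔE = 4.86 − 0.49 = 4.37 kcal/mol; chair II is more stable.

4.37 kcal/mol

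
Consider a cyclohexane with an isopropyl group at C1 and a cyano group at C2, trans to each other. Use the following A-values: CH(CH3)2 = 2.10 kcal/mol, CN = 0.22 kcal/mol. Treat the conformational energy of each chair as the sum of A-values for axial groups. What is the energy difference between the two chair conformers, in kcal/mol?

C1 and C2 have opposite parity, so for the trans isomer the two substituents are e,e in one chair and a,a in the other.
Chair I (isopropyl axial, cyano axial): E = 2.32 kcal/mol.
Chair II (isopropyl equatorial, cyano equatorial): E = 0.00 kcal/mol.
ΔE = 2.32 − 0.00 = 2.32 kcal/mol; chair II is more stable.

2.32 kcal/mol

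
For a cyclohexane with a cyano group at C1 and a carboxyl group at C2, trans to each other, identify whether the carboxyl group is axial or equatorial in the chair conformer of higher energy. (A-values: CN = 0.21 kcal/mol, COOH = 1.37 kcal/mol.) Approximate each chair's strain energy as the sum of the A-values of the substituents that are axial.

axial

C1 and C2 have opposite parity, so for the trans isomer the two substituents are e,e in one chair and a,a in the other.
Chair I (cyano axial, carboxyl axial): E = 1.58 kcal/mol.
Chair II (cyano equatorial, carboxyl equatorial): E = 0.00 kcal/mol.
Chair I is the less stable (higher-energy) conformer, and in that chair the carboxyl group is axial.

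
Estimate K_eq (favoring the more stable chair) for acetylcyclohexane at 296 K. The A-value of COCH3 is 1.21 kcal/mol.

One chair has the acetyl group axial (E = 1.21 kcal/mol) and the other has it equatorial (E = 0).
ΔG = 1.21 kcal/mol between the two chairs.
K = exp(ΔG/RT) with R = 1.987×10⁻³ kcal mol⁻¹ K⁻¹ and T = 296 K gives K ≈ 7.82.

K ≈ 7.82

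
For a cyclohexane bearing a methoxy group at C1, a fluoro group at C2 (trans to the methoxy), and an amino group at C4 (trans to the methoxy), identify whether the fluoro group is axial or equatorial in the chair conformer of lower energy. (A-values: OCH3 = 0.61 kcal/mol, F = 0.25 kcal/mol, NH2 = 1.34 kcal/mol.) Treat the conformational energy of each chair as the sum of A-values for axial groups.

Chair I (methoxy axial, fluoro axial, amino axial): E = 2.20 kcal/mol.
Chair II (methoxy equatorial, fluoro equatorial, amino equatorial): E = 0.00 kcal/mol.
Chair II is the more stable (lower-energy) conformer, and in that chair the fluoro group is equatorial.

equatorial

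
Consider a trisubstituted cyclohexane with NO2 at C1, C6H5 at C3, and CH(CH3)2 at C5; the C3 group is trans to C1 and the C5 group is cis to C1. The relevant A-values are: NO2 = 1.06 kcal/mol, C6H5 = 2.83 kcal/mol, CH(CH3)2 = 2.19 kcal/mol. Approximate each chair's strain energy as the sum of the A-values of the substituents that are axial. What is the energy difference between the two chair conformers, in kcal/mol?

Chair I (nitro axial, phenyl equatorial, isopropyl axial): E = 3.25 kcal/mol.
Chair II (nitro equatorial, phenyl axial, isopropyl equatorial): E = 2.83 kcal/mol.
ΔE = 3.25 − 2.83 = 0.42 kcal/mol; chair II is more stable.

0.42 kcal/mol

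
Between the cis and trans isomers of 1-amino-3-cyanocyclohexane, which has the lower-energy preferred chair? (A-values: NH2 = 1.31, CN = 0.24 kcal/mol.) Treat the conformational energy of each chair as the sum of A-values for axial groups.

At 1,3 positions (parity same): cis → (e,e or a,a); trans → (a,e or e,a).
Best chair for cis: E = 0.00 kcal/mol; best chair for trans: E = 0.24 kcal/mol.
The cis isomer is lower by 0.24 kcal/mol.

cis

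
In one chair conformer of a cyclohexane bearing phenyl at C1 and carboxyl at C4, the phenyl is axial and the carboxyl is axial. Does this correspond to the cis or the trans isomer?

C1 and C4 have opposite parity, so their axial bonds point in opposite directions.
With opposite-parity carbons, two substituents on the same face are one axial and one equatorial; opposite faces give both axial or both equatorial.
Here the groups are axial/axial → opposite face → trans.

trans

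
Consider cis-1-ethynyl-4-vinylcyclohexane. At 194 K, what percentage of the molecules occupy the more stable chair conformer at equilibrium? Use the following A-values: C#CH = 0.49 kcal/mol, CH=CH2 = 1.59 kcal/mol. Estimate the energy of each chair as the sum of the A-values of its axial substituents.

C1 and C4 have opposite parity, so for the cis isomer the two substituents are one axial and one equatorial in each chair.
Chair I (ethynyl axial, vinyl equatorial): E = 0.49 kcal/mol; chair II (ethynyl equatorial, vinyl axial): E = 1.59 kcal/mol.
ΔG = 1.10 kcal/mol between the two chairs.
K = exp(ΔG/RT) with R = 1.987×10⁻³ kcal mol⁻¹ K⁻¹ and T = 194 K gives K ≈ 17.4.
Fraction in the lower-energy chair = K/(K+1) = 94.6%.

94.6%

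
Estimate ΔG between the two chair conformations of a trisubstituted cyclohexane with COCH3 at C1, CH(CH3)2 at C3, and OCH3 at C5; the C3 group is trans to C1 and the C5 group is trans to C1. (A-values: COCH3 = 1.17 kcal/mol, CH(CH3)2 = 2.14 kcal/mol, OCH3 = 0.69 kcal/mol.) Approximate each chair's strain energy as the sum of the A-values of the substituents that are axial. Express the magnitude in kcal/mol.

Chair I (acetyl axial, isopropyl equatorial, methoxy equatorial): E = 1.17 kcal/mol.
Chair II (acetyl equatorial, isopropyl axial, methoxy axial): E = 2.83 kcal/mol.
ΔE = 2.83 − 1.17 = 1.66 kcal/mol; chair I is more stable.

1.66 kcal/mol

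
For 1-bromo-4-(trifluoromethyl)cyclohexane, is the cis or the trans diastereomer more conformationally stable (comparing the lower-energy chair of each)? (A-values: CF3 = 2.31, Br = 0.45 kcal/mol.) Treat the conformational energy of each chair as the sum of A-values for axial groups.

At 1,4 positions (parity opposite): cis → (a,e or e,a); trans → (e,e or a,a).
Best chair for cis: E = 0.45 kcal/mol; best chair for trans: E = 0.00 kcal/mol.
The trans isomer is lower by 0.45 kcal/mol.

trans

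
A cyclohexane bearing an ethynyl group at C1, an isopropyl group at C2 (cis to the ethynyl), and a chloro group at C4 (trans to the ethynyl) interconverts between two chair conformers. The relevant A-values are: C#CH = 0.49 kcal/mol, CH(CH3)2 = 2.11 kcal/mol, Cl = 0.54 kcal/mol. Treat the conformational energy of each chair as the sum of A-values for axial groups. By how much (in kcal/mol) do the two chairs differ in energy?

1.08 kcal/mol

Chair I (ethynyl axial, isopropyl equatorial, chloro axial): E = 1.03 kcal/mol.
Chair II (ethynyl equatorial, isopropyl axial, chloro equatorial): E = 2.11 kcal/mol.
ΔE = 2.11 − 1.03 = 1.08 kcal/mol; chair I is more stable.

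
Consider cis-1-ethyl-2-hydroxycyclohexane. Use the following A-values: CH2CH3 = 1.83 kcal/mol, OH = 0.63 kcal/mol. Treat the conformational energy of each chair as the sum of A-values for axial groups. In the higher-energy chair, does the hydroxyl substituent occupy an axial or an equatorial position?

equatorial

C1 and C2 have opposite parity, so for the cis isomer the two substituents are one axial and one equatorial in each chair.
Chair I (ethyl axial, hydroxyl equatorial): E = 1.83 kcal/mol.
Chair II (ethyl equatorial, hydroxyl axial): E = 0.63 kcal/mol.
Chair I is the less stable (higher-energy) conformer, and in that chair the hydroxyl group is equatorial.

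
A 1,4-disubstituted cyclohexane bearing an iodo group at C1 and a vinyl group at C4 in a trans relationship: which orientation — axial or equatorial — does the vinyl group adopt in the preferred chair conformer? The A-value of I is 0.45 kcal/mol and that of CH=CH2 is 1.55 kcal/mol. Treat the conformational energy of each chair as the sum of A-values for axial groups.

C1 and C4 have opposite parity, so for the trans isomer the two substituents are e,e in one chair and a,a in the other.
Chair I (iodo axial, vinyl axial): E = 2.00 kcal/mol.
Chair II (iodo equatorial, vinyl equatorial): E = 0.00 kcal/mol.
Chair II is the more stable (lower-energy) conformer, and in that chair the vinyl group is equatorial.

equatorial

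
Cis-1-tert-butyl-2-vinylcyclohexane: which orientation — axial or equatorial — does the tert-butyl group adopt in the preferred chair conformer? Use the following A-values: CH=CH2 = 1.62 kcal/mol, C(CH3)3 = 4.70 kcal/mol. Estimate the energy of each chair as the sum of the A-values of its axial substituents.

equatorial

C1 and C2 have opposite parity, so for the cis isomer the two substituents are one axial and one equatorial in each chair.
Chair I (vinyl axial, tert-butyl equatorial): E = 1.62 kcal/mol.
Chair II (vinyl equatorial, tert-butyl axial): E = 4.70 kcal/mol.
Chair I is the more stable (lower-energy) conformer, and in that chair the tert-butyl group is equatorial.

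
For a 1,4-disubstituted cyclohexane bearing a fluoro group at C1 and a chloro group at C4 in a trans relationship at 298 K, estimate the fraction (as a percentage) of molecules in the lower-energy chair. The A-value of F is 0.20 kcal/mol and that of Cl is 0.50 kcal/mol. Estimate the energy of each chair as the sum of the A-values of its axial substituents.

C1 and C4 have opposite parity, so for the trans isomer the two substituents are e,e in one chair and a,a in the other.
Chair I (fluoro axial, chloro axial): E = 0.70 kcal/mol; chair II (fluoro equatorial, chloro equatorial): E = 0.00 kcal/mol.
ΔG = 0.70 kcal/mol between the two chairs.
K = exp(ΔG/RT) with R = 1.987×10⁻³ kcal mol⁻¹ K⁻¹ and T = 298 K gives K ≈ 3.26.
Fraction in the lower-energy chair = K/(K+1) = 76.5%.

76.5%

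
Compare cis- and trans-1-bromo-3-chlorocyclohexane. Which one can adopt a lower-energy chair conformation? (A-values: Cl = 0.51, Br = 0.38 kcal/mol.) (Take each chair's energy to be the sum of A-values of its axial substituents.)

At 1,3 positions (parity same): cis → (e,e or a,a); trans → (a,e or e,a).
Best chair for cis: E = 0.00 kcal/mol; best chair for trans: E = 0.38 kcal/mol.
The cis isomer is lower by 0.38 kcal/mol.

cis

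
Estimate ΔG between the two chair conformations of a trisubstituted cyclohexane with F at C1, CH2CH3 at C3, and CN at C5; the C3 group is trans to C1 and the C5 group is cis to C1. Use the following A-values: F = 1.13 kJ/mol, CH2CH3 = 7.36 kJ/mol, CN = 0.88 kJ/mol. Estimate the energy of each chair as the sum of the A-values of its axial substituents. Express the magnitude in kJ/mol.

Chair I (fluoro axial, ethyl equatorial, cyano axial): E = 2.01 kJ/mol.
Chair II (fluoro equatorial, ethyl axial, cyano equatorial): E = 7.36 kJ/mol.
ΔE = 7.36 − 2.01 = 5.35 kJ/mol; chair I is more stable.

5.35 kJ/mol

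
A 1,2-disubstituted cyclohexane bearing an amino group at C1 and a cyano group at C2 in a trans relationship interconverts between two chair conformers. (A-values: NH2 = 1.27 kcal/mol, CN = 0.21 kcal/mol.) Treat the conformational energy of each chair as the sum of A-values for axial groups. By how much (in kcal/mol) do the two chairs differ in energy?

1.48 kcal/mol

C1 and C2 have opposite parity, so for the trans isomer the two substituents are e,e in one chair and a,a in the other.
Chair I (amino axial, cyano axial): E = 1.48 kcal/mol.
Chair II (amino equatorial, cyano equatorial): E = 0.00 kcal/mol.
ΔE = 1.48 − 0.00 = 1.48 kcal/mol; chair II is more stable.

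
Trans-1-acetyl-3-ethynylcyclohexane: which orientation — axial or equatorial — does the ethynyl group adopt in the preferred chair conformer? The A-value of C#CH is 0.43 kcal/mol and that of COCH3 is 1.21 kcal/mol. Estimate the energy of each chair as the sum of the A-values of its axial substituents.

axial

C1 and C3 have the same parity, so for the trans isomer the two substituents are one axial and one equatorial in each chair.
Chair I (ethynyl axial, acetyl equatorial): E = 0.43 kcal/mol.
Chair II (ethynyl equatorial, acetyl axial): E = 1.21 kcal/mol.
Chair I is the more stable (lower-energy) conformer, and in that chair the ethynyl group is axial.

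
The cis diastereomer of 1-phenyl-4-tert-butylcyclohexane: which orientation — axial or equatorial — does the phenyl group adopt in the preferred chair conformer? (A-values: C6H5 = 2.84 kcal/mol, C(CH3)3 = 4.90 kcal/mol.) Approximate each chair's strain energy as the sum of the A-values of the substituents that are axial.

axial

C1 and C4 have opposite parity, so for the cis isomer the two substituents are one axial and one equatorial in each chair.
Chair I (phenyl axial, tert-butyl equatorial): E = 2.84 kcal/mol.
Chair II (phenyl equatorial, tert-butyl axial): E = 4.90 kcal/mol.
Chair I is the more stable (lower-energy) conformer, and in that chair the phenyl group is axial.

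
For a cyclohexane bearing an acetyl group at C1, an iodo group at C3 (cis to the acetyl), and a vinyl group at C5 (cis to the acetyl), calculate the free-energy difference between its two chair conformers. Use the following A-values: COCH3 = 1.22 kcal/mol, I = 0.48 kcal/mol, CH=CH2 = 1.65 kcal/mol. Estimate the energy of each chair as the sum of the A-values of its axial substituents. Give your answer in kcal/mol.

3.35 kcal/mol

Chair I (acetyl axial, iodo axial, vinyl axial): E = 3.35 kcal/mol.
Chair II (acetyl equatorial, iodo equatorial, vinyl equatorial): E = 0.00 kcal/mol.
ΔE = 3.35 − 0.00 = 3.35 kcal/mol; chair II is more stable.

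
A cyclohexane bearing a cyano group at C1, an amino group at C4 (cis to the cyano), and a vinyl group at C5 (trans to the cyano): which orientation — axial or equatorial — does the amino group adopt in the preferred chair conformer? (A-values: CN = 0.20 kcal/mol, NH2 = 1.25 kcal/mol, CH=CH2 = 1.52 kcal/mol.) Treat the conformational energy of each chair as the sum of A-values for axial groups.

Chair I (cyano axial, amino equatorial, vinyl equatorial): E = 0.20 kcal/mol.
Chair II (cyano equatorial, amino axial, vinyl axial): E = 2.77 kcal/mol.
Chair I is the more stable (lower-energy) conformer, and in that chair the amino group is equatorial.

equatorial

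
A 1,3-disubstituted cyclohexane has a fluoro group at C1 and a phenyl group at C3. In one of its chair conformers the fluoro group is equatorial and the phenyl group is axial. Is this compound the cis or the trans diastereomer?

C1 and C3 have the same parity, so their axial bonds point in the same direction.
With same-parity carbons, two substituents on the same face are both axial or both equatorial; opposite faces give one of each.
Here the groups are equatorial/axial → opposite face → trans.

trans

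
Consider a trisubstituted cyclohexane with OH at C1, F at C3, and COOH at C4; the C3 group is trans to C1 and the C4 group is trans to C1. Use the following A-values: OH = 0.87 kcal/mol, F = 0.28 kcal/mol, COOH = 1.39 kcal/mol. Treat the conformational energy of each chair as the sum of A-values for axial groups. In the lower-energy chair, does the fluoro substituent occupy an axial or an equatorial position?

Chair I (hydroxyl axial, fluoro equatorial, carboxyl axial): E = 2.26 kcal/mol.
Chair II (hydroxyl equatorial, fluoro axial, carboxyl equatorial): E = 0.28 kcal/mol.
Chair II is the more stable (lower-energy) conformer, and in that chair the fluoro group is axial.

axial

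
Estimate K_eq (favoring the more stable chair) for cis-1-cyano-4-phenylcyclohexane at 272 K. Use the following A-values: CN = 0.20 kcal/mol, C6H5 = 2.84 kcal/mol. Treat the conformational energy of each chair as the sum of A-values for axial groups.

K ≈ 132

C1 and C4 have opposite parity, so for the cis isomer the two substituents are one axial and one equatorial in each chair.
Chair I (cyano axial, phenyl equatorial): E = 0.20 kcal/mol; chair II (cyano equatorial, phenyl axial): E = 2.84 kcal/mol.
ΔG = 2.64 kcal/mol between the two chairs.
K = exp(ΔG/RT) with R = 1.987×10⁻³ kcal mol⁻¹ K⁻¹ and T = 272 K gives K ≈ 132.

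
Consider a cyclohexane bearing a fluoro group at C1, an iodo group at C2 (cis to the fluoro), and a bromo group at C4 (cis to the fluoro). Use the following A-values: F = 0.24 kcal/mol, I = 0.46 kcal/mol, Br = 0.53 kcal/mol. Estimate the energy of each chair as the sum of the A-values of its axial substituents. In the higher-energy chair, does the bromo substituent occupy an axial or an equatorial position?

axial

Chair I (fluoro axial, iodo equatorial, bromo equatorial): E = 0.24 kcal/mol.
Chair II (fluoro equatorial, iodo axial, bromo axial): E = 0.99 kcal/mol.
Chair II is the less stable (higher-energy) conformer, and in that chair the bromo group is axial.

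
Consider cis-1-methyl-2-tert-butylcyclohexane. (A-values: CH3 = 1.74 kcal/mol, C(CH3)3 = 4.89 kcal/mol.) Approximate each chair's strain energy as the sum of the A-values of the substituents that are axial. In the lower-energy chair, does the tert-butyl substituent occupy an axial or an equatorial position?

equatorial

C1 and C2 have opposite parity, so for the cis isomer the two substituents are one axial and one equatorial in each chair.
Chair I (methyl axial, tert-butyl equatorial): E = 1.74 kcal/mol.
Chair II (methyl equatorial, tert-butyl axial): E = 4.89 kcal/mol.
Chair I is the more stable (lower-energy) conformer, and in that chair the tert-butyl group is equatorial.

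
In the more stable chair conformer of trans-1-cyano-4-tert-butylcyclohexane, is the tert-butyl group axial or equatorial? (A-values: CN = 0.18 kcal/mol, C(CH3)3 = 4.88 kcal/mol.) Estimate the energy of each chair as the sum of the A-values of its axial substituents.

equatorial

C1 and C4 have opposite parity, so for the trans isomer the two substituents are e,e in one chair and a,a in the other.
Chair I (cyano axial, tert-butyl axial): E = 5.06 kcal/mol.
Chair II (cyano equatorial, tert-butyl equatorial): E = 0.00 kcal/mol.
Chair II is the more stable (lower-energy) conformer, and in that chair the tert-butyl group is equatorial.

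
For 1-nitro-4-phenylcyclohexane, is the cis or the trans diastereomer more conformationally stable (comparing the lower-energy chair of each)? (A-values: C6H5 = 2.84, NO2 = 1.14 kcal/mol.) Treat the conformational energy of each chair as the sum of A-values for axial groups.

trans

At 1,4 positions (parity opposite): cis → (a,e or e,a); trans → (e,e or a,a).
Best chair for cis: E = 1.14 kcal/mol; best chair for trans: E = 0.00 kcal/mol.
The trans isomer is lower by 1.14 kcal/mol.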